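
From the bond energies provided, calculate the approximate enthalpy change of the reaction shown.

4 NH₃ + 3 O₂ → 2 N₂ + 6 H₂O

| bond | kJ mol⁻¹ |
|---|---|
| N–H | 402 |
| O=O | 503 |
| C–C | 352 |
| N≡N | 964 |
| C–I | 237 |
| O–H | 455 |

Bonds broken (reactants):
  N–H: 12 × 402 = 4824
  O=O: 3 × 503 = 1509
  Σ(broken) = 6333 kJ
Bonds formed (products):
  N≡N: 2 × 964 = 1928
  O–H: 12 × 455 = 5460
  Σ(formed) = 7388 kJ
ΔH = Σ(broken) − Σ(formed) = 6333 − 7388 = −1055 kJ

ΔH ≈ −1055 kJ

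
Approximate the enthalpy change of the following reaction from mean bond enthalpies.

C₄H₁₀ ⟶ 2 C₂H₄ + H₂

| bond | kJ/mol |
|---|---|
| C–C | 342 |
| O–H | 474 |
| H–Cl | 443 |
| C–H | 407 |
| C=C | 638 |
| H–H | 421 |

ΔH ≈ +143 kJ

Bonds broken (reactants):
  C–C: 3 × 342 = 1026
  C–H: 10 × 407 = 4070
  Σ(broken) = 5096 kJ
Bonds formed (products):
  C–H: 8 × 407 = 3256
  C=C: 2 × 638 = 1276
  H–H: 1 × 421 = 421
  Σ(formed) = 4953 kJ
ΔH = Σ(broken) − Σ(formed) = 5096 − 4953 = +143 kJ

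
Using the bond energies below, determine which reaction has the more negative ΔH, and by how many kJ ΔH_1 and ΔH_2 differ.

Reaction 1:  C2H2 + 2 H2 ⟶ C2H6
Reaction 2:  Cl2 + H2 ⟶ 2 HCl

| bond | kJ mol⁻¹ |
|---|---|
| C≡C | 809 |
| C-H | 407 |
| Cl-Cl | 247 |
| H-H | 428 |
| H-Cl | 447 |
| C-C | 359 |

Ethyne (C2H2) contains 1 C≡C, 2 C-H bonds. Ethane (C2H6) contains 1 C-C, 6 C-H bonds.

Reaction 1, by 103 kJ

Reaction 1:
  Bonds broken (reactants):
    C≡C: 1 × 809 = 809
    C-H: 2 × 407 = 814
    H-H: 2 × 428 = 856
    Σ(broken) = 2479 kJ
  Bonds formed (products):
    C-C: 1 × 359 = 359
    C-H: 6 × 407 = 2442
    Σ(formed) = 2801 kJ
  ΔH_1 = 2479 − 2801 = −322 kJ
Reaction 2:
  Bonds broken (reactants):
    Cl-Cl: 1 × 247 = 247
    H-H: 1 × 428 = 428
    Σ(broken) = 675 kJ
  Bonds formed (products):
    H-Cl: 2 × 447 = 894
    Σ(formed) = 894 kJ
  ΔH_2 = 675 − 894 = −219 kJ
ΔH_1 − ΔH_2 = −103 kJ, so reaction 1 has the more negative ΔH; |ΔH_1 − ΔH_2| = 103 kJ.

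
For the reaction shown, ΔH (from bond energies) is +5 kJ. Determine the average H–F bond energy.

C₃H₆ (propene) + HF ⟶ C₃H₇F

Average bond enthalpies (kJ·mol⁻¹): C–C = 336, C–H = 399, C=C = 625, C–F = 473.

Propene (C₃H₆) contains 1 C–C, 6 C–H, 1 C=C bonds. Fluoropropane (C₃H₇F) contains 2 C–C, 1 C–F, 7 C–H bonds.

Let D be the H–F bond energy.
Σ(broken) = 1×336 + 6×399 + 1×625 + 1×D = 3355 + D
Σ(formed) = 2×336 + 1×473 + 7×399 = 3938
ΔH = Σ(broken) − Σ(formed) = (3355 + D) − (3938) = −583 + D
Setting this equal to +5 kJ gives D = 588 kJ/mol.

D(H–F) ≈ 588 kJ/mol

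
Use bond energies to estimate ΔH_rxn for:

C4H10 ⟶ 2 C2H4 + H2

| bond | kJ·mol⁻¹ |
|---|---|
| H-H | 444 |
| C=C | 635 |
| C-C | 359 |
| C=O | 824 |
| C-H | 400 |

ΔH ≈ +163 kJ

Bonds broken (reactants):
  C-C: 3 × 359 = 1077
  C-H: 10 × 400 = 4000
  Σ(broken) = 5077 kJ
Bonds formed (products):
  C-H: 8 × 400 = 3200
  C=C: 2 × 635 = 1270
  H-H: 1 × 444 = 444
  Σ(formed) = 4914 kJ
ΔH = Σ(broken) − Σ(formed) = 5077 − 4914 = +163 kJ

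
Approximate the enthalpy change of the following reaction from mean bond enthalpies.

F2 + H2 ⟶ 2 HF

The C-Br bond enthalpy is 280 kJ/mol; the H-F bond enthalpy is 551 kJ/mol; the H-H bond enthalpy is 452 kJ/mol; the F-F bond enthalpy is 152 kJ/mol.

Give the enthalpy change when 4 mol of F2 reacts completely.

ΔH = −1992 kJ

Bonds broken (reactants):
  F-F: 1 × 152 = 152
  H-H: 1 × 452 = 452
  Σ(broken) = 604 kJ
Bonds formed (products):
  H-F: 2 × 551 = 1102
  Σ(formed) = 1102 kJ
ΔH = Σ(broken) − Σ(formed) = 604 − 1102 = −498 kJ
For 4× the reaction as written: 4 × (−498) = −1992 kJ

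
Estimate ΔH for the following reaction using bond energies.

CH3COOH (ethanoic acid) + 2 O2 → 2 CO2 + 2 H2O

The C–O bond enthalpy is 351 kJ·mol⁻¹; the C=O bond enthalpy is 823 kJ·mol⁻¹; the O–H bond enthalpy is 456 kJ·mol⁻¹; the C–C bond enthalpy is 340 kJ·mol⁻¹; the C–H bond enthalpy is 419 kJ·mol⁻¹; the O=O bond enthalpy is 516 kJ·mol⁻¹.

Bonds broken (reactants):
  C–C: 1 × 340 = 340
  C–H: 3 × 419 = 1257
  C–O: 1 × 351 = 351
  C=O: 1 × 823 = 823
  O–H: 1 × 456 = 456
  O=O: 2 × 516 = 1032
  Σ(broken) = 4259 kJ
Bonds formed (products):
  C=O: 4 × 823 = 3292
  O–H: 4 × 456 = 1824
  Σ(formed) = 5116 kJ
ΔH = Σ(broken) − Σ(formed) = 4259 − 5116 = −857 kJ

ΔH ≈ −857 kJ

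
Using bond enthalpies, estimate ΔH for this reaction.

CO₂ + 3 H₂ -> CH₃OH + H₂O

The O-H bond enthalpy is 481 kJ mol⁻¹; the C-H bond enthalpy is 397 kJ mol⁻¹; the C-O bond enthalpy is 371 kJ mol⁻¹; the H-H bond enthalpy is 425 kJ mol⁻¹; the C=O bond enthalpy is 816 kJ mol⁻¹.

Bonds broken (reactants):
  C=O: 2 × 816 = 1632
  H-H: 3 × 425 = 1275
  Σ(broken) = 2907 kJ
Bonds formed (products):
  C-H: 3 × 397 = 1191
  C-O: 1 × 371 = 371
  O-H: 3 × 481 = 1443
  Σ(formed) = 3005 kJ
ΔH = Σ(broken) − Σ(formed) = 2907 − 3005 = −98 kJ

ΔH ≈ −98 kJ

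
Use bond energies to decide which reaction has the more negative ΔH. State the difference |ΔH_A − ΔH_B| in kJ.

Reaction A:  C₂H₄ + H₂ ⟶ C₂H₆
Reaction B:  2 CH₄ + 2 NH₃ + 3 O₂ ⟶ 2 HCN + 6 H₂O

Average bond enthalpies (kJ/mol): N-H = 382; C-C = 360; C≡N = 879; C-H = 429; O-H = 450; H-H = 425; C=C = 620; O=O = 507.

Reaction A:
  Bonds broken (reactants):
    C-H: 4 × 429 = 1716
    C=C: 1 × 620 = 620
    H-H: 1 × 425 = 425
    Σ(broken) = 2761 kJ
  Bonds formed (products):
    C-C: 1 × 360 = 360
    C-H: 6 × 429 = 2574
    Σ(formed) = 2934 kJ
  ΔH_A = 2761 − 2934 = −173 kJ
Reaction B:
  Bonds broken (reactants):
    C-H: 8 × 429 = 3432
    N-H: 6 × 382 = 2292
    O=O: 3 × 507 = 1521
    Σ(broken) = 7245 kJ
  Bonds formed (products):
    C≡N: 2 × 879 = 1758
    C-H: 2 × 429 = 858
    O-H: 12 × 450 = 5400
    Σ(formed) = 8016 kJ
  ΔH_B = 7245 − 8016 = −771 kJ
ΔH_A − ΔH_B = +598 kJ, so reaction B has the more negative ΔH; |ΔH_A − ΔH_B| = 598 kJ.

Reaction B, by 598 kJ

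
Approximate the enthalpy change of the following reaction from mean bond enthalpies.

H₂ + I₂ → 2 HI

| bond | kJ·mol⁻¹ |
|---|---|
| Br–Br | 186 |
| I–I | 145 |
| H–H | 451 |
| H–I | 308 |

Bonds broken (reactants):
  H–H: 1 × 451 = 451
  I–I: 1 × 145 = 145
  Σ(broken) = 596 kJ
Bonds formed (products):
  H–I: 2 × 308 = 616
  Σ(formed) = 616 kJ
ΔH = Σ(broken) − Σ(formed) = 596 − 616 = −20 kJ

ΔH ≈ −20 kJ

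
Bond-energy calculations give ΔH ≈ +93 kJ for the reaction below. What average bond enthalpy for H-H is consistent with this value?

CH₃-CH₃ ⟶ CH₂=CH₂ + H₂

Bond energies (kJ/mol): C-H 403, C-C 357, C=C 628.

Let D be the H-H bond energy.
Σ(broken) = 1×357 + 6×403 = 2775
Σ(formed) = 4×403 + 1×628 + 1×D = 2240 + D
ΔH = Σ(broken) − Σ(formed) = (2775) − (2240 + D) = +535 − D
Setting this equal to +93 kJ gives D = 442 kJ/mol.

D(H-H) ≈ 442 kJ/mol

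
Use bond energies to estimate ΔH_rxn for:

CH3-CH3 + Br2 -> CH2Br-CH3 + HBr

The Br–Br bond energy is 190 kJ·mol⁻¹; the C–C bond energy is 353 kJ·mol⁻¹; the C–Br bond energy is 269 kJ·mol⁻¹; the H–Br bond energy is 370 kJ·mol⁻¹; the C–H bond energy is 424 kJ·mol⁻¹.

ΔH ≈ −25 kJ

Bonds broken (reactants):
  Br–Br: 1 × 190 = 190
  C–C: 1 × 353 = 353
  C–H: 6 × 424 = 2544
  Σ(broken) = 3087 kJ
Bonds formed (products):
  C–Br: 1 × 269 = 269
  C–C: 1 × 353 = 353
  C–H: 5 × 424 = 2120
  H–Br: 1 × 370 = 370
  Σ(formed) = 3112 kJ
ΔH = Σ(broken) − Σ(formed) = 3087 − 3112 = −25 kJ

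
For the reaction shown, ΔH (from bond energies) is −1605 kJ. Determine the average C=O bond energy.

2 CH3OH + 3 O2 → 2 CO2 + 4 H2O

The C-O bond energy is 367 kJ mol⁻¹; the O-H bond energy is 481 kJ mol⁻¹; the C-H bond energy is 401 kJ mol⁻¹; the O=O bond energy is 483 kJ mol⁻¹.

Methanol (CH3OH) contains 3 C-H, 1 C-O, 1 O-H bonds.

Let D be the C=O bond energy.
Σ(broken) = 6×401 + 2×367 + 2×481 + 3×483 = 5551
Σ(formed) = 4×D + 8×481 = 3848 + 4D
ΔH = Σ(broken) − Σ(formed) = (5551) − (3848 + 4D) = +1703 − 4D
Setting this equal to −1605 kJ gives 4D = 3308, so D = 827 kJ/mol.

D(C=O) ≈ 827 kJ/mol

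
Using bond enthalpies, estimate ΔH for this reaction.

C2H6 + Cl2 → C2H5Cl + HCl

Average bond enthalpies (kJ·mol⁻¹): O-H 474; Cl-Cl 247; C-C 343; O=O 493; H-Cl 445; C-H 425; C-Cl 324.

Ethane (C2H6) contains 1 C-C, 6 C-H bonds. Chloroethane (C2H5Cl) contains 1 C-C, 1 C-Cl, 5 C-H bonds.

ΔH ≈ −97 kJ

Bonds broken (reactants):
  C-C: 1 × 343 = 343
  C-H: 6 × 425 = 2550
  Cl-Cl: 1 × 247 = 247
  Σ(broken) = 3140 kJ
Bonds formed (products):
  C-C: 1 × 343 = 343
  C-Cl: 1 × 324 = 324
  C-H: 5 × 425 = 2125
  H-Cl: 1 × 445 = 445
  Σ(formed) = 3237 kJ
ΔH = Σ(broken) − Σ(formed) = 3140 − 3237 = −97 kJ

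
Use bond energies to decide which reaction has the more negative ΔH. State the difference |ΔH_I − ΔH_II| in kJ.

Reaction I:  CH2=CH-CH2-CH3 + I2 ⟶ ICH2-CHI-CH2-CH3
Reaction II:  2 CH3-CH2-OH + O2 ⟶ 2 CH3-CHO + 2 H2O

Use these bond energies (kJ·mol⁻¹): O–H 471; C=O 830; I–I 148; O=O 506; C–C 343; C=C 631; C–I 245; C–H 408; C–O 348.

Reaction I:
  Bonds broken (reactants):
    C–C: 2 × 343 = 686
    C–H: 8 × 408 = 3264
    C=C: 1 × 631 = 631
    I–I: 1 × 148 = 148
    Σ(broken) = 4729 kJ
  Bonds formed (products):
    C–C: 3 × 343 = 1029
    C–H: 8 × 408 = 3264
    C–I: 2 × 245 = 490
    Σ(formed) = 4783 kJ
  ΔH_I = 4729 − 4783 = −54 kJ
Reaction II:
  Bonds broken (reactants):
    C–C: 2 × 343 = 686
    C–H: 10 × 408 = 4080
    C–O: 2 × 348 = 696
    O–H: 2 × 471 = 942
    O=O: 1 × 506 = 506
    Σ(broken) = 6910 kJ
  Bonds formed (products):
    C–C: 2 × 343 = 686
    C–H: 8 × 408 = 3264
    C=O: 2 × 830 = 1660
    O–H: 4 × 471 = 1884
    Σ(formed) = 7494 kJ
  ΔH_II = 6910 − 7494 = −584 kJ
ΔH_I − ΔH_II = +530 kJ, so reaction II has the more negative ΔH; |ΔH_I − ΔH_II| = 530 kJ.

Reaction II, by 530 kJ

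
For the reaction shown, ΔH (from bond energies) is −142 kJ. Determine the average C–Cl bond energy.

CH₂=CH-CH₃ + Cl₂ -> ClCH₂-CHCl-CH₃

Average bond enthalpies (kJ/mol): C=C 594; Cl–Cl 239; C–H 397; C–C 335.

D(C–Cl) ≈ 320 kJ/mol

Let D be the C–Cl bond energy.
Σ(broken) = 1×335 + 6×397 + 1×594 + 1×239 = 3550
Σ(formed) = 2×335 + 2×D + 6×397 = 3052 + 2D
ΔH = Σ(broken) − Σ(formed) = (3550) − (3052 + 2D) = +498 − 2D
Setting this equal to −142 kJ gives 2D = 640, so D = 320 kJ/mol.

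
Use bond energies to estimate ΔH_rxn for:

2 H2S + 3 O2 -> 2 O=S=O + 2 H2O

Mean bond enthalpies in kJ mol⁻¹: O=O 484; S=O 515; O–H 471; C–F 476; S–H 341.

Bonds broken (reactants):
  O=O: 3 × 484 = 1452
  S–H: 4 × 341 = 1364
  Σ(broken) = 2816 kJ
Bonds formed (products):
  O–H: 4 × 471 = 1884
  S=O: 4 × 515 = 2060
  Σ(formed) = 3944 kJ
ΔH = Σ(broken) − Σ(formed) = 2816 − 3944 = −1128 kJ

ΔH ≈ −1128 kJ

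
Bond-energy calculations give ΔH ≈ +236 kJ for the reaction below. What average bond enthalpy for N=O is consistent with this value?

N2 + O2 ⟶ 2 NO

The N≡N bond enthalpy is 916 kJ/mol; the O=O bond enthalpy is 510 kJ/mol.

D(N=O) ≈ 595 kJ/mol

Let D be the N=O bond energy.
Σ(broken) = 1×916 + 1×510 = 1426
Σ(formed) = 2×D = 2D
ΔH = Σ(broken) − Σ(formed) = (1426) − (2D) = +1426 − 2D
Setting this equal to +236 kJ gives 2D = 1190, so D = 595 kJ/mol.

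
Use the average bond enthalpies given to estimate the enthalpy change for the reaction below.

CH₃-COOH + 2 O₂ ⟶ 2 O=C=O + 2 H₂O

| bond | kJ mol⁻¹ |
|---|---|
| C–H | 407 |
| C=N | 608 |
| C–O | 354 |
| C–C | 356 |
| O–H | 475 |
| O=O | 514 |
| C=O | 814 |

Bonds broken (reactants):
  C–C: 1 × 356 = 356
  C–H: 3 × 407 = 1221
  C–O: 1 × 354 = 354
  C=O: 1 × 814 = 814
  O–H: 1 × 475 = 475
  O=O: 2 × 514 = 1028
  Σ(broken) = 4248 kJ
Bonds formed (products):
  C=O: 4 × 814 = 3256
  O–H: 4 × 475 = 1900
  Σ(formed) = 5156 kJ
ΔH = Σ(broken) − Σ(formed) = 4248 − 5156 = −908 kJ

ΔH ≈ −908 kJ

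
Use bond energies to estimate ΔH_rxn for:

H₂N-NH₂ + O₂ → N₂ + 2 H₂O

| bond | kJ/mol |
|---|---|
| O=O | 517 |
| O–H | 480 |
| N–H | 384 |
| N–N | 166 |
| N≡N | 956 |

ΔH ≈ −657 kJ

Bonds broken (reactants):
  N–H: 4 × 384 = 1536
  N–N: 1 × 166 = 166
  O=O: 1 × 517 = 517
  Σ(broken) = 2219 kJ
Bonds formed (products):
  N≡N: 1 × 956 = 956
  O–H: 4 × 480 = 1920
  Σ(formed) = 2876 kJ
ΔH = Σ(broken) − Σ(formed) = 2219 − 2876 = −657 kJ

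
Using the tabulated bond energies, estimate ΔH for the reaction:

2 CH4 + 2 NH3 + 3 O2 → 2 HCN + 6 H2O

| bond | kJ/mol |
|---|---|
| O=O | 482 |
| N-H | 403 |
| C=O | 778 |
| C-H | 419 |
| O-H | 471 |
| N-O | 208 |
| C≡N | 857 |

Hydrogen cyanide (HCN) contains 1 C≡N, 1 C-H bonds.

ΔH ≈ −988 kJ

Bonds broken (reactants):
  C-H: 8 × 419 = 3352
  N-H: 6 × 403 = 2418
  O=O: 3 × 482 = 1446
  Σ(broken) = 7216 kJ
Bonds formed (products):
  C≡N: 2 × 857 = 1714
  C-H: 2 × 419 = 838
  O-H: 12 × 471 = 5652
  Σ(formed) = 8204 kJ
ΔH = Σ(broken) − Σ(formed) = 7216 − 8204 = −988 kJ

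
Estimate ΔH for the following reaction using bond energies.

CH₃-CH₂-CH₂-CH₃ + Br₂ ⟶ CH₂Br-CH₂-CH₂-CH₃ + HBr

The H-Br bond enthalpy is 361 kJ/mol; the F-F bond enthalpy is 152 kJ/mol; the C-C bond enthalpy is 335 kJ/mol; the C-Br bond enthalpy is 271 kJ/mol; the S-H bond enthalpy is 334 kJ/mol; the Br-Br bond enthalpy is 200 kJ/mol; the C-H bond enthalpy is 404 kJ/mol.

Bonds broken (reactants):
  Br-Br: 1 × 200 = 200
  C-C: 3 × 335 = 1005
  C-H: 10 × 404 = 4040
  Σ(broken) = 5245 kJ
Bonds formed (products):
  C-Br: 1 × 271 = 271
  C-C: 3 × 335 = 1005
  C-H: 9 × 404 = 3636
  H-Br: 1 × 361 = 361
  Σ(formed) = 5273 kJ
ΔH = Σ(broken) − Σ(formed) = 5245 − 5273 = −28 kJ

ΔH ≈ −28 kJ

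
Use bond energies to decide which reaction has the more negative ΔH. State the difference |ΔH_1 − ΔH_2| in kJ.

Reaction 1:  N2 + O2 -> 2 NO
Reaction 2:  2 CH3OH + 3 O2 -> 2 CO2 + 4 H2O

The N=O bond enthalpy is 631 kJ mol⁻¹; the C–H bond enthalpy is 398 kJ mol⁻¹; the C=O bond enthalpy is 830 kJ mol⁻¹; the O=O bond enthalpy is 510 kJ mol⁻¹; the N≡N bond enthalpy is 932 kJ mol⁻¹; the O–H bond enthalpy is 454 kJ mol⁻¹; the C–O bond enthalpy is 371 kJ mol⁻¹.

Reaction 1:
  Bonds broken (reactants):
    N≡N: 1 × 932 = 932
    O=O: 1 × 510 = 510
    Σ(broken) = 1442 kJ
  Bonds formed (products):
    N=O: 2 × 631 = 1262
    Σ(formed) = 1262 kJ
  ΔH_1 = 1442 − 1262 = +180 kJ
Reaction 2:
  Bonds broken (reactants):
    C–H: 6 × 398 = 2388
    C–O: 2 × 371 = 742
    O–H: 2 × 454 = 908
    O=O: 3 × 510 = 1530
    Σ(broken) = 5568 kJ
  Bonds formed (products):
    C=O: 4 × 830 = 3320
    O–H: 8 × 454 = 3632
    Σ(formed) = 6952 kJ
  ΔH_2 = 5568 − 6952 = −1384 kJ
ΔH_1 − ΔH_2 = +1564 kJ, so reaction 2 has the more negative ΔH; |ΔH_1 − ΔH_2| = 1564 kJ.

Reaction 2, by 1564 kJ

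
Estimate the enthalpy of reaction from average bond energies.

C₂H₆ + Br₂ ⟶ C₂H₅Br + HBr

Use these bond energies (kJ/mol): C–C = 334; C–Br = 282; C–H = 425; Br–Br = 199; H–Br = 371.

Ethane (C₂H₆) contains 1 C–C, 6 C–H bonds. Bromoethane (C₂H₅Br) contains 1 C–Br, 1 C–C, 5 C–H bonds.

ΔH ≈ −29 kJ

Bonds broken (reactants):
  Br–Br: 1 × 199 = 199
  C–C: 1 × 334 = 334
  C–H: 6 × 425 = 2550
  Σ(broken) = 3083 kJ
Bonds formed (products):
  C–Br: 1 × 282 = 282
  C–C: 1 × 334 = 334
  C–H: 5 × 425 = 2125
  H–Br: 1 × 371 = 371
  Σ(formed) = 3112 kJ
ΔH = Σ(broken) − Σ(formed) = 3083 − 3112 = −29 kJ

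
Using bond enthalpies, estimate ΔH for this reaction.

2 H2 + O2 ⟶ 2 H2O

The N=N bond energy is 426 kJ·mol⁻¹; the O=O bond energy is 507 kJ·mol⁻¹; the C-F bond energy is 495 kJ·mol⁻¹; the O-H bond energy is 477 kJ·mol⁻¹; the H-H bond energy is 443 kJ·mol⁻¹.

Bonds broken (reactants):
  H-H: 2 × 443 = 886
  O=O: 1 × 507 = 507
  Σ(broken) = 1393 kJ
Bonds formed (products):
  O-H: 4 × 477 = 1908
  Σ(formed) = 1908 kJ
ΔH = Σ(broken) − Σ(formed) = 1393 − 1908 = −515 kJ

ΔH ≈ −515 kJ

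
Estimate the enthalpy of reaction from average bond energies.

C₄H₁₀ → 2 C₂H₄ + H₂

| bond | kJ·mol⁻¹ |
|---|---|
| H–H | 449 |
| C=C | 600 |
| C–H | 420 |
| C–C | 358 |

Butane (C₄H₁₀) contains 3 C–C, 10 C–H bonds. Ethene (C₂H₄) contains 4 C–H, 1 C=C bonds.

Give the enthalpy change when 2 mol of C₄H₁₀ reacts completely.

ΔH = +530 kJ

Bonds broken (reactants):
  C–C: 3 × 358 = 1074
  C–H: 10 × 420 = 4200
  Σ(broken) = 5274 kJ
Bonds formed (products):
  C–H: 8 × 420 = 3360
  C=C: 2 × 600 = 1200
  H–H: 1 × 449 = 449
  Σ(formed) = 5009 kJ
ΔH = Σ(broken) − Σ(formed) = 5274 − 5009 = +265 kJ
For 2× the reaction as written: 2 × (+265) = +530 kJ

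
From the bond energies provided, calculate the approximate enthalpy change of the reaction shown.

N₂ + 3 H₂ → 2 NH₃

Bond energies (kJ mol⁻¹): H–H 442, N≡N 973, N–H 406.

Bonds broken (reactants):
  H–H: 3 × 442 = 1326
  N≡N: 1 × 973 = 973
  Σ(broken) = 2299 kJ
Bonds formed (products):
  N–H: 6 × 406 = 2436
  Σ(formed) = 2436 kJ
ΔH = Σ(broken) − Σ(formed) = 2299 − 2436 = −137 kJ

ΔH ≈ −137 kJ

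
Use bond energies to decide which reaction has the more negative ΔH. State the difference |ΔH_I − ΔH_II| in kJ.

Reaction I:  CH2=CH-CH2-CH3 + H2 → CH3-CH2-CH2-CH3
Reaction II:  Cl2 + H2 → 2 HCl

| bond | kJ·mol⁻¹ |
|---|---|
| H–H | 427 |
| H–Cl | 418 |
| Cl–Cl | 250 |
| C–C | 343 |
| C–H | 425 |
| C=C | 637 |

Reaction I:
  Bonds broken (reactants):
    C–C: 2 × 343 = 686
    C–H: 8 × 425 = 3400
    C=C: 1 × 637 = 637
    H–H: 1 × 427 = 427
    Σ(broken) = 5150 kJ
  Bonds formed (products):
    C–C: 3 × 343 = 1029
    C–H: 10 × 425 = 4250
    Σ(formed) = 5279 kJ
  ΔH_I = 5150 − 5279 = −129 kJ
Reaction II:
  Bonds broken (reactants):
    Cl–Cl: 1 × 250 = 250
    H–H: 1 × 427 = 427
    Σ(broken) = 677 kJ
  Bonds formed (products):
    H–Cl: 2 × 418 = 836
    Σ(formed) = 836 kJ
  ΔH_II = 677 − 836 = −159 kJ
ΔH_I − ΔH_II = +30 kJ, so reaction II has the more negative ΔH; |ΔH_I − ΔH_II| = 30 kJ.

Reaction II, by 30 kJ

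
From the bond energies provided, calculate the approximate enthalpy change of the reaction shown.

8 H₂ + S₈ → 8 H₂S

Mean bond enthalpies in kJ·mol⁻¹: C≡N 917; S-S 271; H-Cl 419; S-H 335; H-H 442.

ΔH ≈ +344 kJ

Bonds broken (reactants):
  H-H: 8 × 442 = 3536
  S-S: 8 × 271 = 2168
  Σ(broken) = 5704 kJ
Bonds formed (products):
  S-H: 16 × 335 = 5360
  Σ(formed) = 5360 kJ
ΔH = Σ(broken) − Σ(formed) = 5704 − 5360 = +344 kJ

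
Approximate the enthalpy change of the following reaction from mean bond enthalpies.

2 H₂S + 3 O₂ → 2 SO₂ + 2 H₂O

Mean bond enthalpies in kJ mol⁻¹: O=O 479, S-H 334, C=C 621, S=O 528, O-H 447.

Bonds broken (reactants):
  O=O: 3 × 479 = 1437
  S-H: 4 × 334 = 1336
  Σ(broken) = 2773 kJ
Bonds formed (products):
  O-H: 4 × 447 = 1788
  S=O: 4 × 528 = 2112
  Σ(formed) = 3900 kJ
ΔH = Σ(broken) − Σ(formed) = 2773 − 3900 = −1127 kJ

ΔH ≈ −1127 kJ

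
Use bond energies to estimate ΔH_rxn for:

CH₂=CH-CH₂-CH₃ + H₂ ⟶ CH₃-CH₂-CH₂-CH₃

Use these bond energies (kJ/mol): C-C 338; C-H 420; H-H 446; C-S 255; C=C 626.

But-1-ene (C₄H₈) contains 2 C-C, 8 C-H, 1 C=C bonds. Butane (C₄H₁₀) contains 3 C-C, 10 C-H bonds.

ΔH ≈ −106 kJ

Bonds broken (reactants):
  C-C: 2 × 338 = 676
  C-H: 8 × 420 = 3360
  C=C: 1 × 626 = 626
  H-H: 1 × 446 = 446
  Σ(broken) = 5108 kJ
Bonds formed (products):
  C-C: 3 × 338 = 1014
  C-H: 10 × 420 = 4200
  Σ(formed) = 5214 kJ
ΔH = Σ(broken) − Σ(formed) = 5108 − 5214 = −106 kJ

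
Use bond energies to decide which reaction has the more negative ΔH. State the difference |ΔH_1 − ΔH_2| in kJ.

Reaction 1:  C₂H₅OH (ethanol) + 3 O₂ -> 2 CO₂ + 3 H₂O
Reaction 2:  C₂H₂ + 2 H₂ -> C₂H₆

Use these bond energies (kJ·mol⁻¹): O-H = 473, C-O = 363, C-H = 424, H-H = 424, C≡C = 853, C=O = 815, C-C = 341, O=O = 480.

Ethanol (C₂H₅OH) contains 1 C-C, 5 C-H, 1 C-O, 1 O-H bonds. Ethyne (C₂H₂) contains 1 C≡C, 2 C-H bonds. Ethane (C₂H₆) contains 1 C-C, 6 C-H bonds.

Reaction 1:
  Bonds broken (reactants):
    C-C: 1 × 341 = 341
    C-H: 5 × 424 = 2120
    C-O: 1 × 363 = 363
    O-H: 1 × 473 = 473
    O=O: 3 × 480 = 1440
    Σ(broken) = 4737 kJ
  Bonds formed (products):
    C=O: 4 × 815 = 3260
    O-H: 6 × 473 = 2838
    Σ(formed) = 6098 kJ
  ΔH_1 = 4737 − 6098 = −1361 kJ
Reaction 2:
  Bonds broken (reactants):
    C≡C: 1 × 853 = 853
    C-H: 2 × 424 = 848
    H-H: 2 × 424 = 848
    Σ(broken) = 2549 kJ
  Bonds formed (products):
    C-C: 1 × 341 = 341
    C-H: 6 × 424 = 2544
    Σ(formed) = 2885 kJ
  ΔH_2 = 2549 − 2885 = −336 kJ
ΔH_1 − ΔH_2 = −1025 kJ, so reaction 1 has the more negative ΔH; |ΔH_1 − ΔH_2| = 1025 kJ.

Reaction 1, by 1025 kJ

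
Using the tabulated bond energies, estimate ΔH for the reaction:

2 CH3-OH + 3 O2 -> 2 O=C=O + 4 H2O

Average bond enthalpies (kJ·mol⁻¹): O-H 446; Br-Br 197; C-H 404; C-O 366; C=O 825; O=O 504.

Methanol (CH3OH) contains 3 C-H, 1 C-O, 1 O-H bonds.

Bonds broken (reactants):
  C-H: 6 × 404 = 2424
  C-O: 2 × 366 = 732
  O-H: 2 × 446 = 892
  O=O: 3 × 504 = 1512
  Σ(broken) = 5560 kJ
Bonds formed (products):
  C=O: 4 × 825 = 3300
  O-H: 8 × 446 = 3568
  Σ(formed) = 6868 kJ
ΔH = Σ(broken) − Σ(formed) = 5560 − 6868 = −1308 kJ

ΔH ≈ −1308 kJ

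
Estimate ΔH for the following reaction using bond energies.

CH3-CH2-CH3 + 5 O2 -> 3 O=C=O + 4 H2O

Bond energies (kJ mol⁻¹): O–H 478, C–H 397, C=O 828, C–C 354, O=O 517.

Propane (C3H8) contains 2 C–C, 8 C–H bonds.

ΔH ≈ −2323 kJ

Bonds broken (reactants):
  C–C: 2 × 354 = 708
  C–H: 8 × 397 = 3176
  O=O: 5 × 517 = 2585
  Σ(broken) = 6469 kJ
Bonds formed (products):
  C=O: 6 × 828 = 4968
  O–H: 8 × 478 = 3824
  Σ(formed) = 8792 kJ
ΔH = Σ(broken) − Σ(formed) = 6469 − 8792 = −2323 kJ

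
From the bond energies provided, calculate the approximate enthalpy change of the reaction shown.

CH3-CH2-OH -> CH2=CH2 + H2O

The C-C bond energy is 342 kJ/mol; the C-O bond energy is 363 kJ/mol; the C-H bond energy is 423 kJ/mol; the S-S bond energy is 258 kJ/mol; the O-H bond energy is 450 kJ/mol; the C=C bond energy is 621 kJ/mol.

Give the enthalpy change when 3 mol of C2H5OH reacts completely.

ΔH = +171 kJ

Bonds broken (reactants):
  C-C: 1 × 342 = 342
  C-H: 5 × 423 = 2115
  C-O: 1 × 363 = 363
  O-H: 1 × 450 = 450
  Σ(broken) = 3270 kJ
Bonds formed (products):
  C-H: 4 × 423 = 1692
  C=C: 1 × 621 = 621
  O-H: 2 × 450 = 900
  Σ(formed) = 3213 kJ
ΔH = Σ(broken) − Σ(formed) = 3270 − 3213 = +57 kJ
For 3× the reaction as written: 3 × (+57) = +171 kJ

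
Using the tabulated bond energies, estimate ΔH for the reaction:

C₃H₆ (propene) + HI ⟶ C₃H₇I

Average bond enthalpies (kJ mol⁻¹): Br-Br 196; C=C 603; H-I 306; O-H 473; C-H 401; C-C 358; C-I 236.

ΔH ≈ −86 kJ

Bonds broken (reactants):
  C-C: 1 × 358 = 358
  C-H: 6 × 401 = 2406
  C=C: 1 × 603 = 603
  H-I: 1 × 306 = 306
  Σ(broken) = 3673 kJ
Bonds formed (products):
  C-C: 2 × 358 = 716
  C-H: 7 × 401 = 2807
  C-I: 1 × 236 = 236
  Σ(formed) = 3759 kJ
ΔH = Σ(broken) − Σ(formed) = 3673 − 3759 = −86 kJ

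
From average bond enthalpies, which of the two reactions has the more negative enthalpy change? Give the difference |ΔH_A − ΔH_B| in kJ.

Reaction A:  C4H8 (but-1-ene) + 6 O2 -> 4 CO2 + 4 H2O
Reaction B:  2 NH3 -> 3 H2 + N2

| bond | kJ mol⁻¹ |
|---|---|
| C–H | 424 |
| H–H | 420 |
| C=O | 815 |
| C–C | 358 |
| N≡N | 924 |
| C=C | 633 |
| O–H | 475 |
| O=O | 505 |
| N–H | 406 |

Reaction A:
  Bonds broken (reactants):
    C–C: 2 × 358 = 716
    C–H: 8 × 424 = 3392
    C=C: 1 × 633 = 633
    O=O: 6 × 505 = 3030
    Σ(broken) = 7771 kJ
  Bonds formed (products):
    C=O: 8 × 815 = 6520
    O–H: 8 × 475 = 3800
    Σ(formed) = 10320 kJ
  ΔH_A = 7771 − 10320 = −2549 kJ
Reaction B:
  Bonds broken (reactants):
    N–H: 6 × 406 = 2436
    Σ(broken) = 2436 kJ
  Bonds formed (products):
    H–H: 3 × 420 = 1260
    N≡N: 1 × 924 = 924
    Σ(formed) = 2184 kJ
  ΔH_B = 2436 − 2184 = +252 kJ
ΔH_A − ΔH_B = −2801 kJ, so reaction A has the more negative ΔH; |ΔH_A − ΔH_B| = 2801 kJ.

Reaction A, by 2801 kJ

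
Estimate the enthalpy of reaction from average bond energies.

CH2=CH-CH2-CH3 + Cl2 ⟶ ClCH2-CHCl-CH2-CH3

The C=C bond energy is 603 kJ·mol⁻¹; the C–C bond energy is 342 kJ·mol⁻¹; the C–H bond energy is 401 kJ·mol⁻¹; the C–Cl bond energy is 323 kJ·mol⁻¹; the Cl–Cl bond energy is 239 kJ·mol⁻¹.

ΔH ≈ −146 kJ

Bonds broken (reactants):
  C–C: 2 × 342 = 684
  C–H: 8 × 401 = 3208
  C=C: 1 × 603 = 603
  Cl–Cl: 1 × 239 = 239
  Σ(broken) = 4734 kJ
Bonds formed (products):
  C–C: 3 × 342 = 1026
  C–Cl: 2 × 323 = 646
  C–H: 8 × 401 = 3208
  Σ(formed) = 4880 kJ
ΔH = Σ(broken) − Σ(formed) = 4734 − 4880 = −146 kJ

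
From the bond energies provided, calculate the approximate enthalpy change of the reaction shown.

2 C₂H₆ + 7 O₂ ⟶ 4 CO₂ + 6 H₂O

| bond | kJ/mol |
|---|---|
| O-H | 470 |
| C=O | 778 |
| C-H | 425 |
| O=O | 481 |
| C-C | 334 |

ΔH ≈ −2729 kJ

Bonds broken (reactants):
  C-C: 2 × 334 = 668
  C-H: 12 × 425 = 5100
  O=O: 7 × 481 = 3367
  Σ(broken) = 9135 kJ
Bonds formed (products):
  C=O: 8 × 778 = 6224
  O-H: 12 × 470 = 5640
  Σ(formed) = 11864 kJ
ΔH = Σ(broken) − Σ(formed) = 9135 − 11864 = −2729 kJ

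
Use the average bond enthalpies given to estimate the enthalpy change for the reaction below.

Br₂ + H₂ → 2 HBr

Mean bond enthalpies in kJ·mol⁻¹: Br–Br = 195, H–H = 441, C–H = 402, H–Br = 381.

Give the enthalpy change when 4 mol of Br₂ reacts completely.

Bonds broken (reactants):
  Br–Br: 1 × 195 = 195
  H–H: 1 × 441 = 441
  Σ(broken) = 636 kJ
Bonds formed (products):
  H–Br: 2 × 381 = 762
  Σ(formed) = 762 kJ
ΔH = Σ(broken) − Σ(formed) = 636 − 762 = −126 kJ
For 4× the reaction as written: 4 × (−126) = −504 kJ

ΔH = −504 kJ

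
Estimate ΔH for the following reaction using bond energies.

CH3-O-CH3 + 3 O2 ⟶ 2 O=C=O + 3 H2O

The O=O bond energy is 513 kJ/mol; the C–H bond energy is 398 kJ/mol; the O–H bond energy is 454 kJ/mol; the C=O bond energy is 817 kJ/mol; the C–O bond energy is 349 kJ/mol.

ΔH ≈ −1367 kJ

Bonds broken (reactants):
  C–H: 6 × 398 = 2388
  C–O: 2 × 349 = 698
  O=O: 3 × 513 = 1539
  Σ(broken) = 4625 kJ
Bonds formed (products):
  C=O: 4 × 817 = 3268
  O–H: 6 × 454 = 2724
  Σ(formed) = 5992 kJ
ΔH = Σ(broken) − Σ(formed) = 4625 − 5992 = −1367 kJ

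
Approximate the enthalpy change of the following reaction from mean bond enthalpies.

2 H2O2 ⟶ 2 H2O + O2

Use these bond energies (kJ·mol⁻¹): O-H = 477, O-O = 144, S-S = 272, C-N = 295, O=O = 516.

Bonds broken (reactants):
  O-H: 4 × 477 = 1908
  O-O: 2 × 144 = 288
  Σ(broken) = 2196 kJ
Bonds formed (products):
  O-H: 4 × 477 = 1908
  O=O: 1 × 516 = 516
  Σ(formed) = 2424 kJ
ΔH = Σ(broken) − Σ(formed) = 2196 − 2424 = −228 kJ

ΔH ≈ −228 kJ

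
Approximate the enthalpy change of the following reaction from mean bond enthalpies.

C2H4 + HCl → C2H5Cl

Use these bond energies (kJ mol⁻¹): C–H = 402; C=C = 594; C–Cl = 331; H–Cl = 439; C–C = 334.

ΔH ≈ −34 kJ

Bonds broken (reactants):
  C–H: 4 × 402 = 1608
  C=C: 1 × 594 = 594
  H–Cl: 1 × 439 = 439
  Σ(broken) = 2641 kJ
Bonds formed (products):
  C–C: 1 × 334 = 334
  C–Cl: 1 × 331 = 331
  C–H: 5 × 402 = 2010
  Σ(formed) = 2675 kJ
ΔH = Σ(broken) − Σ(formed) = 2641 − 2675 = −34 kJ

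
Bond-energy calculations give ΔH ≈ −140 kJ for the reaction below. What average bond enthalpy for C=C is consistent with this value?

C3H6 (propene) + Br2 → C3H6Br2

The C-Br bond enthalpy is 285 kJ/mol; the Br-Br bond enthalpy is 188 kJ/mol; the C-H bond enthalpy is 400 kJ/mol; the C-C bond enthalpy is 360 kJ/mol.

Let D be the C=C bond energy.
Σ(broken) = 1×188 + 1×360 + 6×400 + 1×D = 2948 + D
Σ(formed) = 2×285 + 2×360 + 6×400 = 3690
ΔH = Σ(broken) − Σ(formed) = (2948 + D) − (3690) = −742 + D
Setting this equal to −140 kJ gives D = 602 kJ/mol.

D(C=C) ≈ 602 kJ/mol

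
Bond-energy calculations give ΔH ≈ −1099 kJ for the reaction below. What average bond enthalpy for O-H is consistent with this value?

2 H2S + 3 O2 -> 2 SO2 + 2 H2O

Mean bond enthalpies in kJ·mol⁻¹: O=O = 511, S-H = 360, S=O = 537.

Let D be the O-H bond energy.
Σ(broken) = 3×511 + 4×360 = 2973
Σ(formed) = 4×D + 4×537 = 2148 + 4D
ΔH = Σ(broken) − Σ(formed) = (2973) − (2148 + 4D) = +825 − 4D
Setting this equal to −1099 kJ gives 4D = 1924, so D = 481 kJ/mol.

D(O-H) ≈ 481 kJ/mol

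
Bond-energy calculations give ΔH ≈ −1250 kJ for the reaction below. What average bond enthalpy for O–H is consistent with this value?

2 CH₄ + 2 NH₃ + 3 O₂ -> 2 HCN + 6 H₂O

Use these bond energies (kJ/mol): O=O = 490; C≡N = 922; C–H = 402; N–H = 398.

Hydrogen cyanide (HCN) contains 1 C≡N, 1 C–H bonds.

Let D be the O–H bond energy.
Σ(broken) = 8×402 + 6×398 + 3×490 = 7074
Σ(formed) = 2×922 + 2×402 + 12×D = 2648 + 12D
ΔH = Σ(broken) − Σ(formed) = (7074) − (2648 + 12D) = +4426 − 12D
Setting this equal to −1250 kJ gives 12D = 5676, so D = 473 kJ/mol.

D(O–H) ≈ 473 kJ/mol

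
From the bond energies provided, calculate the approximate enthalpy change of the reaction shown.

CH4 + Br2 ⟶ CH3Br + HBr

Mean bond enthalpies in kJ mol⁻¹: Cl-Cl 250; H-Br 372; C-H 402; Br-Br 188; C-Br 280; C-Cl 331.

ΔH ≈ −62 kJ

Bonds broken (reactants):
  Br-Br: 1 × 188 = 188
  C-H: 4 × 402 = 1608
  Σ(broken) = 1796 kJ
Bonds formed (products):
  C-Br: 1 × 280 = 280
  C-H: 3 × 402 = 1206
  H-Br: 1 × 372 = 372
  Σ(formed) = 1858 kJ
ΔH = Σ(broken) − Σ(formed) = 1796 − 1858 = −62 kJ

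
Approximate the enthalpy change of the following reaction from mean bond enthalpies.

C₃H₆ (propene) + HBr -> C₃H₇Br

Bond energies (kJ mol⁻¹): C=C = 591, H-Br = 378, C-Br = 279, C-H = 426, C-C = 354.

ΔH ≈ −90 kJ

Bonds broken (reactants):
  C-C: 1 × 354 = 354
  C-H: 6 × 426 = 2556
  C=C: 1 × 591 = 591
  H-Br: 1 × 378 = 378
  Σ(broken) = 3879 kJ
Bonds formed (products):
  C-Br: 1 × 279 = 279
  C-C: 2 × 354 = 708
  C-H: 7 × 426 = 2982
  Σ(formed) = 3969 kJ
ΔH = Σ(broken) − Σ(formed) = 3879 − 3969 = −90 kJ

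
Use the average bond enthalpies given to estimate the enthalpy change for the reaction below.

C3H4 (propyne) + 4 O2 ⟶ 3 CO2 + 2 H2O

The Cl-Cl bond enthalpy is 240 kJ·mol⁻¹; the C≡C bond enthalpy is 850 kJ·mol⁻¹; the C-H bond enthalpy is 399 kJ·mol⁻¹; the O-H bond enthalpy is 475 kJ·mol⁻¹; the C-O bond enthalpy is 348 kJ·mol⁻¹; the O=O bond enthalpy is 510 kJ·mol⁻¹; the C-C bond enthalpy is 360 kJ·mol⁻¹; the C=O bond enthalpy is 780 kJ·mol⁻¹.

ΔH ≈ −1734 kJ

Bonds broken (reactants):
  C≡C: 1 × 850 = 850
  C-C: 1 × 360 = 360
  C-H: 4 × 399 = 1596
  O=O: 4 × 510 = 2040
  Σ(broken) = 4846 kJ
Bonds formed (products):
  C=O: 6 × 780 = 4680
  O-H: 4 × 475 = 1900
  Σ(formed) = 6580 kJ
ΔH = Σ(broken) − Σ(formed) = 4846 − 6580 = −1734 kJ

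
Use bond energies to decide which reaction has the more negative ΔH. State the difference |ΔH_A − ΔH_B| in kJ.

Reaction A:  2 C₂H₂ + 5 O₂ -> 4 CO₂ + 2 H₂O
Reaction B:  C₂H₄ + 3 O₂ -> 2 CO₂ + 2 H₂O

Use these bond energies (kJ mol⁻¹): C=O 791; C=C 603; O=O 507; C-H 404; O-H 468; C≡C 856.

Reaction A, by 1041 kJ

Reaction A:
  Bonds broken (reactants):
    C≡C: 2 × 856 = 1712
    C-H: 4 × 404 = 1616
    O=O: 5 × 507 = 2535
    Σ(broken) = 5863 kJ
  Bonds formed (products):
    C=O: 8 × 791 = 6328
    O-H: 4 × 468 = 1872
    Σ(formed) = 8200 kJ
  ΔH_A = 5863 − 8200 = −2337 kJ
Reaction B:
  Bonds broken (reactants):
    C-H: 4 × 404 = 1616
    C=C: 1 × 603 = 603
    O=O: 3 × 507 = 1521
    Σ(broken) = 3740 kJ
  Bonds formed (products):
    C=O: 4 × 791 = 3164
    O-H: 4 × 468 = 1872
    Σ(formed) = 5036 kJ
  ΔH_B = 3740 − 5036 = −1296 kJ
ΔH_A − ΔH_B = −1041 kJ, so reaction A has the more negative ΔH; |ΔH_A − ΔH_B| = 1041 kJ.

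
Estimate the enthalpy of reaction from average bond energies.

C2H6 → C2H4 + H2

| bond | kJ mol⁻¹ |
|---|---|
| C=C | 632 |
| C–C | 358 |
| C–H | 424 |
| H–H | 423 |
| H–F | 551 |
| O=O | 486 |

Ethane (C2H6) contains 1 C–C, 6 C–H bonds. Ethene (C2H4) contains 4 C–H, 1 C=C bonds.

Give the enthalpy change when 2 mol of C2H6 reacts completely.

ΔH = +302 kJ

Bonds broken (reactants):
  C–C: 1 × 358 = 358
  C–H: 6 × 424 = 2544
  Σ(broken) = 2902 kJ
Bonds formed (products):
  C–H: 4 × 424 = 1696
  C=C: 1 × 632 = 632
  H–H: 1 × 423 = 423
  Σ(formed) = 2751 kJ
ΔH = Σ(broken) − Σ(formed) = 2902 − 2751 = +151 kJ
For 2× the reaction as written: 2 × (+151) = +302 kJ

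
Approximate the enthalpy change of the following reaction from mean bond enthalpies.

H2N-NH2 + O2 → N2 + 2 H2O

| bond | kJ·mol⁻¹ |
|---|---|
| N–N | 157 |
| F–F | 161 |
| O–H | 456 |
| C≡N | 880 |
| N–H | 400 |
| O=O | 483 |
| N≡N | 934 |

Bonds broken (reactants):
  N–H: 4 × 400 = 1600
  N–N: 1 × 157 = 157
  O=O: 1 × 483 = 483
  Σ(broken) = 2240 kJ
Bonds formed (products):
  N≡N: 1 × 934 = 934
  O–H: 4 × 456 = 1824
  Σ(formed) = 2758 kJ
ΔH = Σ(broken) − Σ(formed) = 2240 − 2758 = −518 kJ

ΔH ≈ −518 kJ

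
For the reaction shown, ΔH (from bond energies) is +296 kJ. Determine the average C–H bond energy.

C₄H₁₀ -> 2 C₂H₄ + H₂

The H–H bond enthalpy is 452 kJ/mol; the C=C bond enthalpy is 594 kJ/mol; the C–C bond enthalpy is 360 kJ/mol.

Let D be the C–H bond energy.
Σ(broken) = 3×360 + 10×D = 1080 + 10D
Σ(formed) = 8×D + 2×594 + 1×452 = 1640 + 8D
ΔH = Σ(broken) − Σ(formed) = (1080 + 10D) − (1640 + 8D) = −560 + 2D
Setting this equal to +296 kJ gives 2D = 856, so D = 428 kJ/mol.

D(C–H) ≈ 428 kJ/mol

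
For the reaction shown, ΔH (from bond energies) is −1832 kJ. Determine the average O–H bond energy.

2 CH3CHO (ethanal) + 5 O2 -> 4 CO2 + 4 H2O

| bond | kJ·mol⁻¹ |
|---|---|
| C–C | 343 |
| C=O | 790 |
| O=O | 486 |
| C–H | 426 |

Let D be the O–H bond energy.
Σ(broken) = 2×343 + 8×426 + 2×790 + 5×486 = 8104
Σ(formed) = 8×790 + 8×D = 6320 + 8D
ΔH = Σ(broken) − Σ(formed) = (8104) − (6320 + 8D) = +1784 − 8D
Setting this equal to −1832 kJ gives 8D = 3616, so D = 452 kJ/mol.

D(O–H) ≈ 452 kJ/mol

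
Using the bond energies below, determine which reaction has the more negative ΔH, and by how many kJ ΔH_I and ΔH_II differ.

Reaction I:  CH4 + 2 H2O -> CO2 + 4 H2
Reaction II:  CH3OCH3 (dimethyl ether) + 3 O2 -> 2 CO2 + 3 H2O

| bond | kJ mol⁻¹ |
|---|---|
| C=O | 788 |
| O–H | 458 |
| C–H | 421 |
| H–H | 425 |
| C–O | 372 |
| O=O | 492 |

Reaction II, by 1394 kJ

Reaction I:
  Bonds broken (reactants):
    C–H: 4 × 421 = 1684
    O–H: 4 × 458 = 1832
    Σ(broken) = 3516 kJ
  Bonds formed (products):
    C=O: 2 × 788 = 1576
    H–H: 4 × 425 = 1700
    Σ(formed) = 3276 kJ
  ΔH_I = 3516 − 3276 = +240 kJ
Reaction II:
  Bonds broken (reactants):
    C–H: 6 × 421 = 2526
    C–O: 2 × 372 = 744
    O=O: 3 × 492 = 1476
    Σ(broken) = 4746 kJ
  Bonds formed (products):
    C=O: 4 × 788 = 3152
    O–H: 6 × 458 = 2748
    Σ(formed) = 5900 kJ
  ΔH_II = 4746 − 5900 = −1154 kJ
ΔH_I − ΔH_II = +1394 kJ, so reaction II has the more negative ΔH; |ΔH_I − ΔH_II| = 1394 kJ.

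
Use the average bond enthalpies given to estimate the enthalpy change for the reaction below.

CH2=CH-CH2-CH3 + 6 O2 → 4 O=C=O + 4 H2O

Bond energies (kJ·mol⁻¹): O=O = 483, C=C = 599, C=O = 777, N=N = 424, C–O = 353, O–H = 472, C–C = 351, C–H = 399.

ΔH ≈ −2601 kJ

Bonds broken (reactants):
  C–C: 2 × 351 = 702
  C–H: 8 × 399 = 3192
  C=C: 1 × 599 = 599
  O=O: 6 × 483 = 2898
  Σ(broken) = 7391 kJ
Bonds formed (products):
  C=O: 8 × 777 = 6216
  O–H: 8 × 472 = 3776
  Σ(formed) = 9992 kJ
ΔH = Σ(broken) − Σ(formed) = 7391 − 9992 = −2601 kJ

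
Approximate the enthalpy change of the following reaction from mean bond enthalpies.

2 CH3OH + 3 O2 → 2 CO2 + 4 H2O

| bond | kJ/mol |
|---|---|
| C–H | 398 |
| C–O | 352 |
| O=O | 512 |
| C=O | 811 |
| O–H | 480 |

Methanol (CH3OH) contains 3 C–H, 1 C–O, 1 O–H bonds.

ΔH ≈ −1496 kJ

Bonds broken (reactants):
  C–H: 6 × 398 = 2388
  C–O: 2 × 352 = 704
  O–H: 2 × 480 = 960
  O=O: 3 × 512 = 1536
  Σ(broken) = 5588 kJ
Bonds formed (products):
  C=O: 4 × 811 = 3244
  O–H: 8 × 480 = 3840
  Σ(formed) = 7084 kJ
ΔH = Σ(broken) − Σ(formed) = 5588 − 7084 = −1496 kJ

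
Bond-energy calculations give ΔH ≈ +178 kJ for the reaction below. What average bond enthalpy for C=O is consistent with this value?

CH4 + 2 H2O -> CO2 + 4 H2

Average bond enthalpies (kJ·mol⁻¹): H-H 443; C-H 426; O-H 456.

Let D be the C=O bond energy.
Σ(broken) = 4×426 + 4×456 = 3528
Σ(formed) = 2×D + 4×443 = 1772 + 2D
ΔH = Σ(broken) − Σ(formed) = (3528) − (1772 + 2D) = +1756 − 2D
Setting this equal to +178 kJ gives 2D = 1578, so D = 789 kJ/mol.

D(C=O) ≈ 789 kJ/mol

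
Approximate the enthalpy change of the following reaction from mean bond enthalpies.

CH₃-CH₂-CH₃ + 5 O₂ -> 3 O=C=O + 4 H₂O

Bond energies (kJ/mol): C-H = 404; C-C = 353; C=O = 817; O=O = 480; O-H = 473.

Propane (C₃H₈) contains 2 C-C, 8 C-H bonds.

ΔH ≈ −2348 kJ

Bonds broken (reactants):
  C-C: 2 × 353 = 706
  C-H: 8 × 404 = 3232
  O=O: 5 × 480 = 2400
  Σ(broken) = 6338 kJ
Bonds formed (products):
  C=O: 6 × 817 = 4902
  O-H: 8 × 473 = 3784
  Σ(formed) = 8686 kJ
ΔH = Σ(broken) − Σ(formed) = 6338 − 8686 = −2348 kJ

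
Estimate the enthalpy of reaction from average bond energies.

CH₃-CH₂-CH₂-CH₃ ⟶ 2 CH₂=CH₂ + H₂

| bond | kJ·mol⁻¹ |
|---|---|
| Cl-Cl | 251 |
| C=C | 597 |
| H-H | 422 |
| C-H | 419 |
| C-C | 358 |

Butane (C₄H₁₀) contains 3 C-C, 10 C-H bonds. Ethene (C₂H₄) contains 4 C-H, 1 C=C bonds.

Bonds broken (reactants):
  C-C: 3 × 358 = 1074
  C-H: 10 × 419 = 4190
  Σ(broken) = 5264 kJ
Bonds formed (products):
  C-H: 8 × 419 = 3352
  C=C: 2 × 597 = 1194
  H-H: 1 × 422 = 422
  Σ(formed) = 4968 kJ
ΔH = Σ(broken) − Σ(formed) = 5264 − 4968 = +296 kJ

ΔH ≈ +296 kJ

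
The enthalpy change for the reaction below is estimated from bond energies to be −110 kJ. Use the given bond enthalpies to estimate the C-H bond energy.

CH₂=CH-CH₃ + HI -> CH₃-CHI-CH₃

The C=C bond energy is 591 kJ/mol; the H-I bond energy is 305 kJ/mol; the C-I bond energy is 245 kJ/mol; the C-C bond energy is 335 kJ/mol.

Let D be the C-H bond energy.
Σ(broken) = 1×335 + 6×D + 1×591 + 1×305 = 1231 + 6D
Σ(formed) = 2×335 + 7×D + 1×245 = 915 + 7D
ΔH = Σ(broken) − Σ(formed) = (1231 + 6D) − (915 + 7D) = +316 − D
Setting this equal to −110 kJ gives D = 426 kJ/mol.

D(C-H) ≈ 426 kJ/mol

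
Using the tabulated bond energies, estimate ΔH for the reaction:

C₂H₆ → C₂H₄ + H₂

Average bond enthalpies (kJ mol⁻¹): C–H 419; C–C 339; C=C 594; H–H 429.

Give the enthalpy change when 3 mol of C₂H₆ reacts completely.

ΔH = +462 kJ

Bonds broken (reactants):
  C–C: 1 × 339 = 339
  C–H: 6 × 419 = 2514
  Σ(broken) = 2853 kJ
Bonds formed (products):
  C–H: 4 × 419 = 1676
  C=C: 1 × 594 = 594
  H–H: 1 × 429 = 429
  Σ(formed) = 2699 kJ
ΔH = Σ(broken) − Σ(formed) = 2853 − 2699 = +154 kJ
For 3× the reaction as written: 3 × (+154) = +462 kJ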